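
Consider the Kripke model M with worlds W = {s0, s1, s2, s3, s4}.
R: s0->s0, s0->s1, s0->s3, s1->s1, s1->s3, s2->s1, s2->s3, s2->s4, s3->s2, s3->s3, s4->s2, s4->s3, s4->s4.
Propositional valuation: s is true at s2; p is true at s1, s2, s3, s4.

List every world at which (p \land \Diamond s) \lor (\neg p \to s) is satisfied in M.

Let φ = (p \land \Diamond s) \lor (\neg p \to s). Evaluate φ at each world:
  s0 (successors {s0, s1, s3}): φ is false.
  s1 (successors {s1, s3}): φ is true.
  s2 (successors {s1, s3, s4}): φ is true.
  s3 (successors {s2, s3}): φ is true.
  s4 (successors {s2, s3, s4}): φ is true.
For instance, at s2:
  At s2: p \land \Diamond s is false, \neg p \to s is true, so (p \land \Diamond s) \lor (\neg p \to s) is true.
    At s2: p is true, \Diamond s is false, so p \land \Diamond s is false.
      At s2: \Diamond s requires s at some successor in {s1, s3, s4}.
        At s1: s is false.
        At s3: s is false.
        At s4: s is false.
      So \Diamond s is false at s2.
Satisfying worlds: {s1, s2, s3, s4}

s1, s2, s3, s4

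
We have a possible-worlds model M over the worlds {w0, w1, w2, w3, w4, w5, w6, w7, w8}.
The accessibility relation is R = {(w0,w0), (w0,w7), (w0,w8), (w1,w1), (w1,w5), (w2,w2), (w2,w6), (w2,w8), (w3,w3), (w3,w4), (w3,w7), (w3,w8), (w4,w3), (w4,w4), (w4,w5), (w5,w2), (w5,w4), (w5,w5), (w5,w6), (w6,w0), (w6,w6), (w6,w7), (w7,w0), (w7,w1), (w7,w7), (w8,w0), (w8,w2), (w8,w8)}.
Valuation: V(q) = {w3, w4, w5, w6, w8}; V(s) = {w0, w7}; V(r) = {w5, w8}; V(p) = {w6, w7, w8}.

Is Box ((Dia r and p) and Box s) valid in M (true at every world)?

Let φ = Box ((Dia r and p) and Box s). Evaluate φ at each world:
  w0 (successors {w0, w7, w8}): φ is false.
  w1 (successors {w1, w5}): φ is false.
  w2 (successors {w2, w6, w8}): φ is false.
  w3 (successors {w3, w4, w7, w8}): φ is false.
  w4 (successors {w3, w4, w5}): φ is false.
  w5 (successors {w2, w4, w5, w6}): φ is false.
  w6 (successors {w0, w6, w7}): φ is false.
  w7 (successors {w0, w1, w7}): φ is false.
  w8 (successors {w0, w2, w8}): φ is false.
Detail at w0 (counterexample):
  At w0: Box ((Dia r and p) and Box s) requires (Dia r and p) and Box s at every successor {w0, w7, w8}.
    (Dia r and p) and Box s fails at w0, so Box ((Dia r and p) and Box s) is false at w0.
      At w0: Dia r and p is false, Box s is false, so (Dia r and p) and Box s is false.

No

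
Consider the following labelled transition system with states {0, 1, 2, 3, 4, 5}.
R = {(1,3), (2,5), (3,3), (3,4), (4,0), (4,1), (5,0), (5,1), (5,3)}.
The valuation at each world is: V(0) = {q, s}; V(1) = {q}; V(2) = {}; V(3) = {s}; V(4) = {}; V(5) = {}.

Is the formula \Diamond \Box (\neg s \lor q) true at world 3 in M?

Recall that \Box ψ holds at a world iff ψ holds at every accessible world, and \Diamond ψ holds iff ψ holds at some accessible world.
At 3: \Diamond \Box (\neg s \lor q) requires \Box (\neg s \lor q) at some successor in {3, 4}.
  \Box (\neg s \lor q) holds at 4, so \Diamond \Box (\neg s \lor q) is true at 3.
    At 4: \Box (\neg s \lor q) requires \neg s \lor q at every successor {0, 1}.
      At 0: \neg s \lor q is true.
      At 1: \neg s \lor q is true.
    So \Box (\neg s \lor q) is true at 4.

Yes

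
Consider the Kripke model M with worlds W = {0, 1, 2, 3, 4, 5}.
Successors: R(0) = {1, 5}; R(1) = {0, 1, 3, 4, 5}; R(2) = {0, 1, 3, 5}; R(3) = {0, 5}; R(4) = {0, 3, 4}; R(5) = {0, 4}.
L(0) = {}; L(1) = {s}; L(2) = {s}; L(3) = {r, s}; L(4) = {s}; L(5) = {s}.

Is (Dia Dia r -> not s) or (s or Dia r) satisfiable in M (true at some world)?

Let φ = (Dia Dia r -> not s) or (s or Dia r). Evaluate φ at each world:
  0 (successors {1, 5}): φ is true.
  1 (successors {0, 1, 3, 4, 5}): φ is true.
  2 (successors {0, 1, 3, 5}): φ is true.
  3 (successors {0, 5}): φ is true.
  4 (successors {0, 3, 4}): φ is true.
  5 (successors {0, 4}): φ is true.
Detail at 0 (witness):
  At 0: Dia Dia r -> not s is true, s or Dia r is false, so (Dia Dia r -> not s) or (s or Dia r) is true.
    At 0: Dia Dia r is true, not s is true, so Dia Dia r -> not s is true.
      At 0: Dia Dia r requires Dia r at some successor in {1, 5}.
        Dia r holds at 1, so Dia Dia r is true at 0.
    At 0: s is false, Dia r is false, so s or Dia r is false.
      At 0: Dia r requires r at some successor in {1, 5}.
        At 1: r is false.
        At 5: r is false.
      So Dia r is false at 0.

Yes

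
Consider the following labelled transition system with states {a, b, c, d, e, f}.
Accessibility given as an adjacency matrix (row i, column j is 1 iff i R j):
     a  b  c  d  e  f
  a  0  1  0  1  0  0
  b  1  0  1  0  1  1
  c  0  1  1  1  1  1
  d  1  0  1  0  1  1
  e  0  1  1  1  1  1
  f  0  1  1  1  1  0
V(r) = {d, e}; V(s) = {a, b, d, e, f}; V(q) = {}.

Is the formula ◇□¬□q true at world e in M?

Yes

At e: ◇□¬□q requires □¬□q at some successor in {b, c, d, e, f}.
  □¬□q holds at b, so ◇□¬□q is true at e.
    At b: □¬□q requires ¬□q at every successor {a, c, e, f}.
      At a: ¬□q is true.
      At c: ¬□q is true.
      At e: ¬□q is true.
      At f: ¬□q is true.
    So □¬□q is true at b.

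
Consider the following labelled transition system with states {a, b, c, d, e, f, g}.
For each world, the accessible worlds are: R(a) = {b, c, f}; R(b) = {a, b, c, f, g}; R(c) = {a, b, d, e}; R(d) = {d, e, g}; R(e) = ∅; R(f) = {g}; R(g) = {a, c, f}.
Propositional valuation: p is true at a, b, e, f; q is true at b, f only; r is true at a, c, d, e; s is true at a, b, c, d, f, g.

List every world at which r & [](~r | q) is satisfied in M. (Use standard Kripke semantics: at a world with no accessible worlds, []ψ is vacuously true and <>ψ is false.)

Recall that []ψ holds at a world iff ψ holds at every accessible world, and <>ψ holds iff ψ holds at some accessible world.
Let φ = r & [](~r | q). Evaluate φ at each world:
  a (successors {b, c, f}): φ is false.
  b (successors {a, b, c, f, g}): φ is false.
  c (successors {a, b, d, e}): φ is false.
  d (successors {d, e, g}): φ is false.
  e (successors ∅): φ is true.
  f (successors {g}): φ is false.
  g (successors {a, c, f}): φ is false.
For instance, at c:
  At c: r is true, [](~r | q) is false, so r & [](~r | q) is false.
    At c: [](~r | q) requires ~r | q at every successor {a, b, d, e}.
      ~r | q fails at a, so [](~r | q) is false at c.
Satisfying worlds: {e}

e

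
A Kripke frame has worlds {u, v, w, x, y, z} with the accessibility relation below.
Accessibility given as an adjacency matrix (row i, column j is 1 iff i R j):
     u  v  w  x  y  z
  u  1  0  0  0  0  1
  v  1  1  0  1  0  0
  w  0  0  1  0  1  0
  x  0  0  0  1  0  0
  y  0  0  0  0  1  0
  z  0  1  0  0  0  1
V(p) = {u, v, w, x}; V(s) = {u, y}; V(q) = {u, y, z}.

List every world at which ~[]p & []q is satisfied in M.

Let φ = ~[]p & []q. Evaluate φ at each world:
  u (successors {u, z}): φ is true.
  v (successors {u, v, x}): φ is false.
  w (successors {w, y}): φ is false.
  x (successors {x}): φ is false.
  y (successors {y}): φ is true.
  z (successors {v, z}): φ is false.
For instance, at v:
  At v: ~[]p is false, []q is false, so ~[]p & []q is false.
    At v: []p is true, so ~[]p is false.
      At v: []p requires p at every successor {u, v, x}.
        At u: p is true.
        At v: p is true.
        At x: p is true.
      So []p is true at v.
    At v: []q requires q at every successor {u, v, x}.
      q fails at v, so []q is false at v.
Satisfying worlds: {u, y}

u, y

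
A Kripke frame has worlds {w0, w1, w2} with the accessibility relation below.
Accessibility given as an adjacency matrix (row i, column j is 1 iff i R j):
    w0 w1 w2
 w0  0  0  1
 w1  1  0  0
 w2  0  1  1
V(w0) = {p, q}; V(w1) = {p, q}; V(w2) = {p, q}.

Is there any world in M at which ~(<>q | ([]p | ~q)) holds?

Let φ = ~(<>q | ([]p | ~q)). Evaluate φ at each world:
  w0 (successors {w2}): φ is false.
  w1 (successors {w0}): φ is false.
  w2 (successors {w1, w2}): φ is false.
For instance, at w2:
  At w2: <>q | ([]p | ~q) is true, so ~(<>q | ([]p | ~q)) is false.
    At w2: <>q is true, []p | ~q is true, so <>q | ([]p | ~q) is true.
      At w2: <>q requires q at some successor in {w1, w2}.
        q holds at w1, so <>q is true at w2.
      At w2: []p is true, ~q is false, so []p | ~q is true.

No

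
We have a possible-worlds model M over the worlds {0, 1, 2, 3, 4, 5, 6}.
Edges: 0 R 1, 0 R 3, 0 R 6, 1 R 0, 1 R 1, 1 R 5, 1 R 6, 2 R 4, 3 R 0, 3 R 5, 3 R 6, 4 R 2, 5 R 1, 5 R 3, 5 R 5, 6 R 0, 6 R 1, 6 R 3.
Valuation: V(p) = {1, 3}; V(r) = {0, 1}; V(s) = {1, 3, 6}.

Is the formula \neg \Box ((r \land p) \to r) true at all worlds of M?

No

Let φ = \neg \Box ((r \land p) \to r). Evaluate φ at each world:
  0 (successors {1, 3, 6}): φ is false.
  1 (successors {0, 1, 5, 6}): φ is false.
  2 (successors {4}): φ is false.
  3 (successors {0, 5, 6}): φ is false.
  4 (successors {2}): φ is false.
  5 (successors {1, 3, 5}): φ is false.
  6 (successors {0, 1, 3}): φ is false.
Detail at 0 (counterexample):
  At 0: \Box ((r \land p) \to r) is true, so \neg \Box ((r \land p) \to r) is false.
    At 0: \Box ((r \land p) \to r) requires (r \land p) \to r at every successor {1, 3, 6}.
      At 1: (r \land p) \to r is true.
      At 3: (r \land p) \to r is true.
      At 6: (r \land p) \to r is true.
    So \Box ((r \land p) \to r) is true at 0.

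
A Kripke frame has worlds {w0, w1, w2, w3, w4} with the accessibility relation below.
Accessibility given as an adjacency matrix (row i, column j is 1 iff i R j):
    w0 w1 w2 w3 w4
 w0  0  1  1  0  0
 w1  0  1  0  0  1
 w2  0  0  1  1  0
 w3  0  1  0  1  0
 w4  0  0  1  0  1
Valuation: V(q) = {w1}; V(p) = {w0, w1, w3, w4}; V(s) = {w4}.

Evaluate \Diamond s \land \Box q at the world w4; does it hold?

Recall that \Box ψ holds at a world iff ψ holds at every accessible world, and \Diamond ψ holds iff ψ holds at some accessible world.
At w4: \Diamond s is true, \Box q is false, so \Diamond s \land \Box q is false.
  At w4: \Diamond s requires s at some successor in {w2, w4}.
    s holds at w4, so \Diamond s is true at w4.
  At w4: \Box q requires q at every successor {w2, w4}.
    q fails at w2, so \Box q is false at w4.

No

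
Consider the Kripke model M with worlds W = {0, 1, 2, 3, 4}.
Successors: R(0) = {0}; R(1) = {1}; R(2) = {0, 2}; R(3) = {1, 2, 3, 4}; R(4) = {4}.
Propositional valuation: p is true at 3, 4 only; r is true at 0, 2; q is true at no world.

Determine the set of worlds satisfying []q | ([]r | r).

Let φ = []q | ([]r | r). Evaluate φ at each world:
  0 (successors {0}): φ is true.
  1 (successors {1}): φ is false.
  2 (successors {0, 2}): φ is true.
  3 (successors {1, 2, 3, 4}): φ is false.
  4 (successors {4}): φ is false.
For instance, at 4:
  At 4: []q is false, []r | r is false, so []q | ([]r | r) is false.
    At 4: []q requires q at every successor {4}.
      q fails at 4, so []q is false at 4.
    At 4: []r is false, r is false, so []r | r is false.
      At 4: []r requires r at every successor {4}.
        r fails at 4, so []r is false at 4.
Satisfying worlds: {0, 2}

0, 2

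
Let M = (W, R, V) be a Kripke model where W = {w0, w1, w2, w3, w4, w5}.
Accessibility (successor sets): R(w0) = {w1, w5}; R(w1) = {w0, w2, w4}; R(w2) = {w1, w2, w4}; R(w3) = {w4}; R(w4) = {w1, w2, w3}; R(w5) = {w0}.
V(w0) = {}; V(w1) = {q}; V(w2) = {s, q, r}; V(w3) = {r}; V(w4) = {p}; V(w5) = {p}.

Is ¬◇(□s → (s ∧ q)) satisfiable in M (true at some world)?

Let φ = ¬◇(□s → (s ∧ q)). Evaluate φ at each world:
  w0 (successors {w1, w5}): φ is false.
  w1 (successors {w0, w2, w4}): φ is false.
  w2 (successors {w1, w2, w4}): φ is false.
  w3 (successors {w4}): φ is false.
  w4 (successors {w1, w2, w3}): φ is false.
  w5 (successors {w0}): φ is false.
For instance, at w2:
  At w2: ◇(□s → (s ∧ q)) is true, so ¬◇(□s → (s ∧ q)) is false.
    At w2: ◇(□s → (s ∧ q)) requires □s → (s ∧ q) at some successor in {w1, w2, w4}.
      □s → (s ∧ q) holds at w1, so ◇(□s → (s ∧ q)) is true at w2.

No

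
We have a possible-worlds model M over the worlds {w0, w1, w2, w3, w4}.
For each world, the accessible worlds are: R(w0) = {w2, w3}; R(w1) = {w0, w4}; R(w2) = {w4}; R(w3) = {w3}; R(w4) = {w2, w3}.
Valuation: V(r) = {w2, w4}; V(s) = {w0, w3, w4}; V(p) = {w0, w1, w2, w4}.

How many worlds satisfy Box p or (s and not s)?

Recall that Box ψ holds at a world iff ψ holds at every accessible world, and Dia ψ holds iff ψ holds at some accessible world.
Let φ = Box p or (s and not s). Evaluate φ at each world:
  w0 (successors {w2, w3}): φ is false.
  w1 (successors {w0, w4}): φ is true.
  w2 (successors {w4}): φ is true.
  w3 (successors {w3}): φ is false.
  w4 (successors {w2, w3}): φ is false.
For instance, at w2:
  At w2: Box p is true, s and not s is false, so Box p or (s and not s) is true.
    At w2: Box p requires p at every successor {w4}.
      At w4: p is true.
    So Box p is true at w2.
Satisfying worlds: {w1, w2}

2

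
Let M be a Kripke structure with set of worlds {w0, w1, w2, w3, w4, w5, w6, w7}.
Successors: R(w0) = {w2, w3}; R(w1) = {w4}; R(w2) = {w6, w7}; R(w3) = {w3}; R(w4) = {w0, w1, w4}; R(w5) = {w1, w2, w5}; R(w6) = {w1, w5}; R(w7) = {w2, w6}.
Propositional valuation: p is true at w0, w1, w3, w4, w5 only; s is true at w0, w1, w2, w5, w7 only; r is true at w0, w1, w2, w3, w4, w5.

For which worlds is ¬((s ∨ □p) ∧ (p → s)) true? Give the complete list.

w3, w4

Recall that □ψ holds at a world iff ψ holds at every accessible world, and ◇ψ holds iff ψ holds at some accessible world.
Let φ = ¬((s ∨ □p) ∧ (p → s)). Evaluate φ at each world:
  w0 (successors {w2, w3}): φ is false.
  w1 (successors {w4}): φ is false.
  w2 (successors {w6, w7}): φ is false.
  w3 (successors {w3}): φ is true.
  w4 (successors {w0, w1, w4}): φ is true.
  w5 (successors {w1, w2, w5}): φ is false.
  w6 (successors {w1, w5}): φ is false.
  w7 (successors {w2, w6}): φ is false.
For instance, at w3:
  At w3: (s ∨ □p) ∧ (p → s) is false, so ¬((s ∨ □p) ∧ (p → s)) is true.
    At w3: s ∨ □p is true, p → s is false, so (s ∨ □p) ∧ (p → s) is false.
      At w3: s is false, □p is true, so s ∨ □p is true.
Satisfying worlds: {w3, w4}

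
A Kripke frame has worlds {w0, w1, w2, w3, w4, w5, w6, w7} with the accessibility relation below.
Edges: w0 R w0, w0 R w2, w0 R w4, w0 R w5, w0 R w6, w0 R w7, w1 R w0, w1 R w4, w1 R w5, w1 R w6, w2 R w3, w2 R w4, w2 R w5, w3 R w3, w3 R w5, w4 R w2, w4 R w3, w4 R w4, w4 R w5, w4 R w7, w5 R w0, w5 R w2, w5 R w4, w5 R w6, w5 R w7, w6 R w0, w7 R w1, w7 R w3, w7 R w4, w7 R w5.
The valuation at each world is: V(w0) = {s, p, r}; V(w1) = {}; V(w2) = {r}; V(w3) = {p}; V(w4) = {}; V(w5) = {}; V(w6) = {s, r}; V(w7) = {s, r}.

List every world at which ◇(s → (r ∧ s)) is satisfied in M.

Let φ = ◇(s → (r ∧ s)). Evaluate φ at each world:
  w0 (successors {w0, w2, w4, w5, w6, w7}): φ is true.
  w1 (successors {w0, w4, w5, w6}): φ is true.
  w2 (successors {w3, w4, w5}): φ is true.
  w3 (successors {w3, w5}): φ is true.
  w4 (successors {w2, w3, w4, w5, w7}): φ is true.
  w5 (successors {w0, w2, w4, w6, w7}): φ is true.
  w6 (successors {w0}): φ is true.
  w7 (successors {w1, w3, w4, w5}): φ is true.
For instance, at w2:
  At w2: ◇(s → (r ∧ s)) requires s → (r ∧ s) at some successor in {w3, w4, w5}.
    s → (r ∧ s) holds at w3, so ◇(s → (r ∧ s)) is true at w2.
Satisfying worlds: {w0, w1, w2, w3, w4, w5, w6, w7}

w0, w1, w2, w3, w4, w5, w6, w7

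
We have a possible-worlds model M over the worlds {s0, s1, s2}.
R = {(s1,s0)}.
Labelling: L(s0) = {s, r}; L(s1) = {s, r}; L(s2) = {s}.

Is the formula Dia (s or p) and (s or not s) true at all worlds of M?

Let φ = Dia (s or p) and (s or not s). Evaluate φ at each world:
  s0 (successors ∅): φ is false.
  s1 (successors {s0}): φ is true.
  s2 (successors ∅): φ is false.
Detail at s0 (counterexample):
  At s0: Dia (s or p) is false, s or not s is true, so Dia (s or p) and (s or not s) is false.
    At s0: no accessible worlds, so Dia (s or p) is false.

No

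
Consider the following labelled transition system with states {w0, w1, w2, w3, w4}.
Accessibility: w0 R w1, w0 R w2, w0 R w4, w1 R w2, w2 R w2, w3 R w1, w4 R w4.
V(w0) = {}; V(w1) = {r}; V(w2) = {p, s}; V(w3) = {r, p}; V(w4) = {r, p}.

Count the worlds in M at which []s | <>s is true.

3

Let φ = []s | <>s. Evaluate φ at each world:
  w0 (successors {w1, w2, w4}): φ is true.
  w1 (successors {w2}): φ is true.
  w2 (successors {w2}): φ is true.
  w3 (successors {w1}): φ is false.
  w4 (successors {w4}): φ is false.
For instance, at w1:
  At w1: []s is true, <>s is true, so []s | <>s is true.
    At w1: []s requires s at every successor {w2}.
      At w2: s is true.
    So []s is true at w1.
    At w1: <>s requires s at some successor in {w2}.
      s holds at w2, so <>s is true at w1.
Satisfying worlds: {w0, w1, w2}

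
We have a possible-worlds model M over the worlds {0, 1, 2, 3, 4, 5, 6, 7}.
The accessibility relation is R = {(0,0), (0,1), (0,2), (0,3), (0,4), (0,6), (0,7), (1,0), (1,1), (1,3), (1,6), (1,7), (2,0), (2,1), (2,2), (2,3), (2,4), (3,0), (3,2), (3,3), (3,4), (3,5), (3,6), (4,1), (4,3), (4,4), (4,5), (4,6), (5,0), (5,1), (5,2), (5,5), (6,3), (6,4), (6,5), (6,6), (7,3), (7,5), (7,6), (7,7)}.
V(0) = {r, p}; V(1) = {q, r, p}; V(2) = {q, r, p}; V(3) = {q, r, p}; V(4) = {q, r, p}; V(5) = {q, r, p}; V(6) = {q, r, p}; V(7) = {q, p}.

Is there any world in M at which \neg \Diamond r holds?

No

Let φ = \neg \Diamond r. Evaluate φ at each world:
  0 (successors {0, 1, 2, 3, 4, 6, 7}): φ is false.
  1 (successors {0, 1, 3, 6, 7}): φ is false.
  2 (successors {0, 1, 2, 3, 4}): φ is false.
  3 (successors {0, 2, 3, 4, 5, 6}): φ is false.
  4 (successors {1, 3, 4, 5, 6}): φ is false.
  5 (successors {0, 1, 2, 5}): φ is false.
  6 (successors {3, 4, 5, 6}): φ is false.
  7 (successors {3, 5, 6, 7}): φ is false.
For instance, at 0:
  At 0: \Diamond r is true, so \neg \Diamond r is false.
    At 0: \Diamond r requires r at some successor in {0, 1, 2, 3, 4, 6, 7}.
      r holds at 0, so \Diamond r is true at 0.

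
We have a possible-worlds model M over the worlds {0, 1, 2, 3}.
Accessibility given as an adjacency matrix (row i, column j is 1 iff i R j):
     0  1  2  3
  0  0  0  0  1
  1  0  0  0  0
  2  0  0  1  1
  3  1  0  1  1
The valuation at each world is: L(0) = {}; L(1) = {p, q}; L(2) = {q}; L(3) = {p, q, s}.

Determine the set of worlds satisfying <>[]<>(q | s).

0, 2, 3

Recall that []ψ holds at a world iff ψ holds at every accessible world, and <>ψ holds iff ψ holds at some accessible world.
Let φ = <>[]<>(q | s). Evaluate φ at each world:
  0 (successors {3}): φ is true.
  1 (successors ∅): φ is false.
  2 (successors {2, 3}): φ is true.
  3 (successors {0, 2, 3}): φ is true.
For instance, at 2:
  At 2: <>[]<>(q | s) requires []<>(q | s) at some successor in {2, 3}.
    []<>(q | s) holds at 2, so <>[]<>(q | s) is true at 2.
      At 2: []<>(q | s) requires <>(q | s) at every successor {2, 3}.
        At 2: <>(q | s) is true.
        At 3: <>(q | s) is true.
      So []<>(q | s) is true at 2.
Satisfying worlds: {0, 2, 3}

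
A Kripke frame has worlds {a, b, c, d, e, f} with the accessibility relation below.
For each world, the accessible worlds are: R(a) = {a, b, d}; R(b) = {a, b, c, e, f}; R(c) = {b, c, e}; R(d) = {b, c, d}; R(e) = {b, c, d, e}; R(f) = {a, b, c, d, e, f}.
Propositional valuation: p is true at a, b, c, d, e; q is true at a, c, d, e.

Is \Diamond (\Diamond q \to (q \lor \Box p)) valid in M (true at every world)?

Let φ = \Diamond (\Diamond q \to (q \lor \Box p)). Evaluate φ at each world:
  a (successors {a, b, d}): φ is true.
  b (successors {a, b, c, e, f}): φ is true.
  c (successors {b, c, e}): φ is true.
  d (successors {b, c, d}): φ is true.
  e (successors {b, c, d, e}): φ is true.
  f (successors {a, b, c, d, e, f}): φ is true.
For instance, at e:
  At e: \Diamond (\Diamond q \to (q \lor \Box p)) requires \Diamond q \to (q \lor \Box p) at some successor in {b, c, d, e}.
    \Diamond q \to (q \lor \Box p) holds at c, so \Diamond (\Diamond q \to (q \lor \Box p)) is true at e.
      At c: \Diamond q is true, q \lor \Box p is true, so \Diamond q \to (q \lor \Box p) is true.

Yes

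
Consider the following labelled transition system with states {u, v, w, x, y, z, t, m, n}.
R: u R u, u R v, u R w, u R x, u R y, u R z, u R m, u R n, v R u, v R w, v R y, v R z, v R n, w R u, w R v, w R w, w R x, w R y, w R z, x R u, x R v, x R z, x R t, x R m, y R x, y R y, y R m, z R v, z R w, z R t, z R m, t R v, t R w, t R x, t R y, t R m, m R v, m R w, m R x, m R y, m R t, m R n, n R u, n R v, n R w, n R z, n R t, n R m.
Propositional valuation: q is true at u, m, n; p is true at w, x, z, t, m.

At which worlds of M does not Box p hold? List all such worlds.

Let φ = not Box p. Evaluate φ at each world:
  u (successors {u, v, w, x, y, z, m, n}): φ is true.
  v (successors {u, w, y, z, n}): φ is true.
  w (successors {u, v, w, x, y, z}): φ is true.
  x (successors {u, v, z, t, m}): φ is true.
  y (successors {x, y, m}): φ is true.
  z (successors {v, w, t, m}): φ is true.
  t (successors {v, w, x, y, m}): φ is true.
  m (successors {v, w, x, y, t, n}): φ is true.
  n (successors {u, v, w, z, t, m}): φ is true.
For instance, at u:
  At u: Box p is false, so not Box p is true.
    At u: Box p requires p at every successor {u, v, w, x, y, z, m, n}.
      p fails at u, so Box p is false at u.
Satisfying worlds: {u, v, w, x, y, z, t, m, n}

u, v, w, x, y, z, t, m, n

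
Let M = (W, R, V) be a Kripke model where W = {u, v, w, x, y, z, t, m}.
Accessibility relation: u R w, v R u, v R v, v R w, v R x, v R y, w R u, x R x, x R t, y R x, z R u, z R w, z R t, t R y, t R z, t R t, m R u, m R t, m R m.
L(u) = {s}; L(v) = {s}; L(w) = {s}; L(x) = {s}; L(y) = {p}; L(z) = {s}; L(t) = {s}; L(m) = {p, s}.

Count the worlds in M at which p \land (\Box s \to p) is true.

2

Let φ = p \land (\Box s \to p). Evaluate φ at each world:
  u (successors {w}): φ is false.
  v (successors {u, v, w, x, y}): φ is false.
  w (successors {u}): φ is false.
  x (successors {x, t}): φ is false.
  y (successors {x}): φ is true.
  z (successors {u, w, t}): φ is false.
  t (successors {y, z, t}): φ is false.
  m (successors {u, t, m}): φ is true.
For instance, at z:
  At z: p is false, \Box s \to p is false, so p \land (\Box s \to p) is false.
    At z: \Box s is true, p is false, so \Box s \to p is false.
      At z: \Box s requires s at every successor {u, w, t}.
        At u: s is true.
        At w: s is true.
        At t: s is true.
      So \Box s is true at z.
Satisfying worlds: {y, m}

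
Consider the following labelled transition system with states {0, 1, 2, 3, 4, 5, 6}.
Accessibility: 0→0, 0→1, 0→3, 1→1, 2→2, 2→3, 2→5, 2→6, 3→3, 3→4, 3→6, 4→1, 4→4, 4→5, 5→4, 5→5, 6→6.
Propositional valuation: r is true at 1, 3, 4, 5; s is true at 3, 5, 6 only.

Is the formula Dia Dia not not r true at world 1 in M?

At 1: Dia Dia not not r requires Dia not not r at some successor in {1}.
  Dia not not r holds at 1, so Dia Dia not not r is true at 1.
    At 1: Dia not not r requires not not r at some successor in {1}.
      not not r holds at 1, so Dia not not r is true at 1.

Yes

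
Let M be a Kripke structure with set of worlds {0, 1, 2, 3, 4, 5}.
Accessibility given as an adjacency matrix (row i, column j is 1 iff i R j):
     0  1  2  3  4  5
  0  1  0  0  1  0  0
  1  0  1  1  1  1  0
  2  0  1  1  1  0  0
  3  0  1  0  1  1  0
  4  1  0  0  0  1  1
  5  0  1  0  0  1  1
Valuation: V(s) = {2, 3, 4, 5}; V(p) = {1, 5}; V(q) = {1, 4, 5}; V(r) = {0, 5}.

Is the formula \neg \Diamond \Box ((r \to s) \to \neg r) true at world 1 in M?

At 1: \Diamond \Box ((r \to s) \to \neg r) is true, so \neg \Diamond \Box ((r \to s) \to \neg r) is false.
  At 1: \Diamond \Box ((r \to s) \to \neg r) requires \Box ((r \to s) \to \neg r) at some successor in {1, 2, 3, 4}.
    \Box ((r \to s) \to \neg r) holds at 1, so \Diamond \Box ((r \to s) \to \neg r) is true at 1.
      At 1: \Box ((r \to s) \to \neg r) requires (r \to s) \to \neg r at every successor {1, 2, 3, 4}.
        At 1: (r \to s) \to \neg r is true.
        At 2: (r \to s) \to \neg r is true.
        At 3: (r \to s) \to \neg r is true.
        At 4: (r \to s) \to \neg r is true.
      So \Box ((r \to s) \to \neg r) is true at 1.

No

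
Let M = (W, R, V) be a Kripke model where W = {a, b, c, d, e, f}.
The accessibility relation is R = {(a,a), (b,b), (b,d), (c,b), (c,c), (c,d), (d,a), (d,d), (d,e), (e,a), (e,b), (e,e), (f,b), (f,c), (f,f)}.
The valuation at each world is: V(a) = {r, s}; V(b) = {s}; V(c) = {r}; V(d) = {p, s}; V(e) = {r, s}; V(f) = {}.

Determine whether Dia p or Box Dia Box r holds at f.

At f: Dia p is false, Box Dia Box r is false, so Dia p or Box Dia Box r is false.
  At f: Dia p requires p at some successor in {b, c, f}.
    At b: p is false.
    At c: p is false.
    At f: p is false.
  So Dia p is false at f.
  At f: Box Dia Box r requires Dia Box r at every successor {b, c, f}.
    Dia Box r fails at b, so Box Dia Box r is false at f.
      At b: Dia Box r requires Box r at some successor in {b, d}.
        At b: Box r is false.
        At d: Box r is false.
      So Dia Box r is false at b.

No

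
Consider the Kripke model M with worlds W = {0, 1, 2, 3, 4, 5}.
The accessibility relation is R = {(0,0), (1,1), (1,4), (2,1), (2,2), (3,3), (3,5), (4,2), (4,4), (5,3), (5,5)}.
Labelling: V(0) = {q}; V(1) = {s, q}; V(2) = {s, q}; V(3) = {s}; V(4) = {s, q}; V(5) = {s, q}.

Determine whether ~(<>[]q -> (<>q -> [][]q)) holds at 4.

No

At 4: <>[]q -> (<>q -> [][]q) is true, so ~(<>[]q -> (<>q -> [][]q)) is false.
  At 4: <>[]q is true, <>q -> [][]q is true, so <>[]q -> (<>q -> [][]q) is true.
    At 4: <>[]q requires []q at some successor in {2, 4}.
      []q holds at 2, so <>[]q is true at 4.
    At 4: <>q is true, [][]q is true, so <>q -> [][]q is true.
      At 4: <>q requires q at some successor in {2, 4}.
        q holds at 2, so <>q is true at 4.
      At 4: [][]q requires []q at every successor {2, 4}.
        At 2: []q is true.
        At 4: []q is true.
      So [][]q is true at 4.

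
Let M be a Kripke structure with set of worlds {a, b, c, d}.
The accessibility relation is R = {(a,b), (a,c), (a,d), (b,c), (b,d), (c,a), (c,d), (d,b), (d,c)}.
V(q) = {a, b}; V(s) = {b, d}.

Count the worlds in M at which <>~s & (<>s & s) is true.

Let φ = <>~s & (<>s & s). Evaluate φ at each world:
  a (successors {b, c, d}): φ is false.
  b (successors {c, d}): φ is true.
  c (successors {a, d}): φ is false.
  d (successors {b, c}): φ is true.
For instance, at b:
  At b: <>~s is true, <>s & s is true, so <>~s & (<>s & s) is true.
    At b: <>~s requires ~s at some successor in {c, d}.
      ~s holds at c, so <>~s is true at b.
    At b: <>s is true, s is true, so <>s & s is true.
      At b: <>s requires s at some successor in {c, d}.
        s holds at d, so <>s is true at b.
Satisfying worlds: {b, d}

2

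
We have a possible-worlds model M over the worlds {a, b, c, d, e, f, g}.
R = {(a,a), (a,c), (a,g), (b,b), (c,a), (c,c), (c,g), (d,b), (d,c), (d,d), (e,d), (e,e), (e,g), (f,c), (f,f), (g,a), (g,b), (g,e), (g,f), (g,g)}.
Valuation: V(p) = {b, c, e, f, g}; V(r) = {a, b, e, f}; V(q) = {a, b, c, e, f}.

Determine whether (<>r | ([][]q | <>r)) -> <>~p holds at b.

No

Recall that []ψ holds at a world iff ψ holds at every accessible world, and <>ψ holds iff ψ holds at some accessible world.
At b: <>r | ([][]q | <>r) is true, <>~p is false, so (<>r | ([][]q | <>r)) -> <>~p is false.
  At b: <>r is true, [][]q | <>r is true, so <>r | ([][]q | <>r) is true.
    At b: <>r requires r at some successor in {b}.
      r holds at b, so <>r is true at b.
    At b: [][]q is true, <>r is true, so [][]q | <>r is true.
      At b: [][]q requires []q at every successor {b}.
        At b: []q is true.
      So [][]q is true at b.
      At b: <>r requires r at some successor in {b}.
        r holds at b, so <>r is true at b.
  At b: <>~p requires ~p at some successor in {b}.
    At b: ~p is false.
  So <>~p is false at b.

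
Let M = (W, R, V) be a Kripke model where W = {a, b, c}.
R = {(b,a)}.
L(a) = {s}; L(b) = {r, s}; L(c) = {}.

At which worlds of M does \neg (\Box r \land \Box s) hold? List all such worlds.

b

Let φ = \neg (\Box r \land \Box s). Evaluate φ at each world:
  a (successors ∅): φ is false.
  b (successors {a}): φ is true.
  c (successors ∅): φ is false.
For instance, at b:
  At b: \Box r \land \Box s is false, so \neg (\Box r \land \Box s) is true.
    At b: \Box r is false, \Box s is true, so \Box r \land \Box s is false.
      At b: \Box r requires r at every successor {a}.
        r fails at a, so \Box r is false at b.
      At b: \Box s requires s at every successor {a}.
        At a: s is true.
      So \Box s is true at b.
Satisfying worlds: {b}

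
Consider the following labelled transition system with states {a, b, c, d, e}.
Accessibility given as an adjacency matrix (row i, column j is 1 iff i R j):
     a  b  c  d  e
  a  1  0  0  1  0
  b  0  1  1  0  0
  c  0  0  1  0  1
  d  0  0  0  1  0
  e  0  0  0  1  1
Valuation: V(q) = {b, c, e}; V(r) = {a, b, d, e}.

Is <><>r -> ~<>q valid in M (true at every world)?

No

Recall that <>ψ holds at a world iff ψ holds at some accessible world.
Let φ = <><>r -> ~<>q. Evaluate φ at each world:
  a (successors {a, d}): φ is true.
  b (successors {b, c}): φ is false.
  c (successors {c, e}): φ is false.
  d (successors {d}): φ is true.
  e (successors {d, e}): φ is false.
Detail at b (counterexample):
  At b: <><>r is true, ~<>q is false, so <><>r -> ~<>q is false.
    At b: <><>r requires <>r at some successor in {b, c}.
      <>r holds at b, so <><>r is true at b.
    At b: <>q is true, so ~<>q is false.
      At b: <>q requires q at some successor in {b, c}.
        q holds at b, so <>q is true at b.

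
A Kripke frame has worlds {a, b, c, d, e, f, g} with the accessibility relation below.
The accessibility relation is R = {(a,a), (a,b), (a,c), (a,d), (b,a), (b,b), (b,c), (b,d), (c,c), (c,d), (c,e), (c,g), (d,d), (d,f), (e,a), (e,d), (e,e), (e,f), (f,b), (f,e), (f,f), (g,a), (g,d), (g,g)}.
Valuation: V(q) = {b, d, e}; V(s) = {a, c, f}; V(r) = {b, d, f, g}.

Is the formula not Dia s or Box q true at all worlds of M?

Let φ = not Dia s or Box q. Evaluate φ at each world:
  a (successors {a, b, c, d}): φ is false.
  b (successors {a, b, c, d}): φ is false.
  c (successors {c, d, e, g}): φ is false.
  d (successors {d, f}): φ is false.
  e (successors {a, d, e, f}): φ is false.
  f (successors {b, e, f}): φ is false.
  g (successors {a, d, g}): φ is false.
Detail at a (counterexample):
  At a: not Dia s is false, Box q is false, so not Dia s or Box q is false.
    At a: Dia s is true, so not Dia s is false.
      At a: Dia s requires s at some successor in {a, b, c, d}.
        s holds at a, so Dia s is true at a.
    At a: Box q requires q at every successor {a, b, c, d}.
      q fails at a, so Box q is false at a.

No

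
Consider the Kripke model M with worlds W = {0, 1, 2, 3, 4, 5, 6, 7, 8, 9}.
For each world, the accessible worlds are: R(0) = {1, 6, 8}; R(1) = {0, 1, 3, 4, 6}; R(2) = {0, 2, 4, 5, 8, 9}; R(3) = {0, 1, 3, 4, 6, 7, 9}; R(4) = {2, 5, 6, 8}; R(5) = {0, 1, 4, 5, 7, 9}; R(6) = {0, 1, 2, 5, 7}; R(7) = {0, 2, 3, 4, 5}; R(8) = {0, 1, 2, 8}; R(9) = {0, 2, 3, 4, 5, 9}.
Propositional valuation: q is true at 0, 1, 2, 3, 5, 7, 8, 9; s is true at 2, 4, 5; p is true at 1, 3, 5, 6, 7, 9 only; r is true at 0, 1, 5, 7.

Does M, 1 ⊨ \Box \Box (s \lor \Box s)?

No

At 1: \Box \Box (s \lor \Box s) requires \Box (s \lor \Box s) at every successor {0, 1, 3, 4, 6}.
  \Box (s \lor \Box s) fails at 0, so \Box \Box (s \lor \Box s) is false at 1.
    At 0: \Box (s \lor \Box s) requires s \lor \Box s at every successor {1, 6, 8}.
      s \lor \Box s fails at 1, so \Box (s \lor \Box s) is false at 0.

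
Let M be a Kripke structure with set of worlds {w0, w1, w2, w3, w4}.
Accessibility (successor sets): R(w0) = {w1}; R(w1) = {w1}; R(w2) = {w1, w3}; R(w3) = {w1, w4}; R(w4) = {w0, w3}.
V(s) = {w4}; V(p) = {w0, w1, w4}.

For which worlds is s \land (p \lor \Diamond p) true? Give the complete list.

w4

Let φ = s \land (p \lor \Diamond p). Evaluate φ at each world:
  w0 (successors {w1}): φ is false.
  w1 (successors {w1}): φ is false.
  w2 (successors {w1, w3}): φ is false.
  w3 (successors {w1, w4}): φ is false.
  w4 (successors {w0, w3}): φ is true.
For instance, at w2:
  At w2: s is false, p \lor \Diamond p is true, so s \land (p \lor \Diamond p) is false.
    At w2: p is false, \Diamond p is true, so p \lor \Diamond p is true.
      At w2: \Diamond p requires p at some successor in {w1, w3}.
        p holds at w1, so \Diamond p is true at w2.
Satisfying worlds: {w4}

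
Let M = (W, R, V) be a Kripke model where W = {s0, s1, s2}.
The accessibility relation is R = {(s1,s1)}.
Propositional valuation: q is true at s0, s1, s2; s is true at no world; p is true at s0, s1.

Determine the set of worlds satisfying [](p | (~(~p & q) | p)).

s0, s1, s2

Let φ = [](p | (~(~p & q) | p)). Evaluate φ at each world:
  s0 (successors ∅): φ is true.
  s1 (successors {s1}): φ is true.
  s2 (successors ∅): φ is true.
For instance, at s1:
  At s1: [](p | (~(~p & q) | p)) requires p | (~(~p & q) | p) at every successor {s1}.
    At s1: p | (~(~p & q) | p) is true.
  So [](p | (~(~p & q) | p)) is true at s1.
Satisfying worlds: {s0, s1, s2}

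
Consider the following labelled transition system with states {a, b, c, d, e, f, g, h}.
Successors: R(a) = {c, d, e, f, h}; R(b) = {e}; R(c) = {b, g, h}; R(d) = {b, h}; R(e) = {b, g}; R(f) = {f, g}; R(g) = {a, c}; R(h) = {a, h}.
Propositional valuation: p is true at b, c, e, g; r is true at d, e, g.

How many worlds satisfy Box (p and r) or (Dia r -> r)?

Let φ = Box (p and r) or (Dia r -> r). Evaluate φ at each world:
  a (successors {c, d, e, f, h}): φ is false.
  b (successors {e}): φ is true.
  c (successors {b, g, h}): φ is false.
  d (successors {b, h}): φ is true.
  e (successors {b, g}): φ is true.
  f (successors {f, g}): φ is false.
  g (successors {a, c}): φ is true.
  h (successors {a, h}): φ is true.
For instance, at e:
  At e: Box (p and r) is false, Dia r -> r is true, so Box (p and r) or (Dia r -> r) is true.
    At e: Box (p and r) requires p and r at every successor {b, g}.
      p and r fails at b, so Box (p and r) is false at e.
    At e: Dia r is true, r is true, so Dia r -> r is true.
      At e: Dia r requires r at some successor in {b, g}.
        r holds at g, so Dia r is true at e.
Satisfying worlds: {b, d, e, g, h}

5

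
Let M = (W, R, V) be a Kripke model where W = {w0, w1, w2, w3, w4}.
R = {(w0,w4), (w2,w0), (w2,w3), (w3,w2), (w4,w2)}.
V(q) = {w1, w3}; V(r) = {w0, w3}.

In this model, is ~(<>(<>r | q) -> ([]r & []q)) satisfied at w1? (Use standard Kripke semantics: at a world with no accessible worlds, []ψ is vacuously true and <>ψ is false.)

Recall that []ψ holds at a world iff ψ holds at every accessible world, and <>ψ holds iff ψ holds at some accessible world.
At w1: <>(<>r | q) -> ([]r & []q) is true, so ~(<>(<>r | q) -> ([]r & []q)) is false.
  At w1: <>(<>r | q) is false, []r & []q is true, so <>(<>r | q) -> ([]r & []q) is true.
    At w1: no accessible worlds, so <>(<>r | q) is false.
    At w1: []r is true, []q is true, so []r & []q is true.
      At w1: no accessible worlds, so []r holds vacuously.
      At w1: no accessible worlds, so []q holds vacuously.

No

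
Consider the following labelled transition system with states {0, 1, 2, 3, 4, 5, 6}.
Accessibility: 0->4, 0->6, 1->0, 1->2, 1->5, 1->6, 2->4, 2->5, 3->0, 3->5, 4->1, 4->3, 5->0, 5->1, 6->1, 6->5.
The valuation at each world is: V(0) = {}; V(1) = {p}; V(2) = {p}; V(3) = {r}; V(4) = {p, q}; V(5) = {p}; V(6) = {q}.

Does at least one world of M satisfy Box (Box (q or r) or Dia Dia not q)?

Yes

Let φ = Box (Box (q or r) or Dia Dia not q). Evaluate φ at each world:
  0 (successors {4, 6}): φ is true.
  1 (successors {0, 2, 5, 6}): φ is true.
  2 (successors {4, 5}): φ is true.
  3 (successors {0, 5}): φ is true.
  4 (successors {1, 3}): φ is true.
  5 (successors {0, 1}): φ is true.
  6 (successors {1, 5}): φ is true.
Detail at 0 (witness):
  At 0: Box (Box (q or r) or Dia Dia not q) requires Box (q or r) or Dia Dia not q at every successor {4, 6}.
      At 4: Box (q or r) is false, Dia Dia not q is true, so Box (q or r) or Dia Dia not q is true.
      At 6: Box (q or r) is false, Dia Dia not q is true, so Box (q or r) or Dia Dia not q is true.
  So Box (Box (q or r) or Dia Dia not q) is true at 0.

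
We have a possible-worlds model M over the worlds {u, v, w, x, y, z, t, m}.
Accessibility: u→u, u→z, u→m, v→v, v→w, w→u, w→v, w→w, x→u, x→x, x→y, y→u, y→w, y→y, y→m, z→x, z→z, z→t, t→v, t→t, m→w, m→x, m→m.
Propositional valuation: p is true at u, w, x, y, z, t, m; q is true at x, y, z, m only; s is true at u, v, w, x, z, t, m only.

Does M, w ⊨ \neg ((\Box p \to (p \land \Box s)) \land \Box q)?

At w: (\Box p \to (p \land \Box s)) \land \Box q is false, so \neg ((\Box p \to (p \land \Box s)) \land \Box q) is true.
  At w: \Box p \to (p \land \Box s) is true, \Box q is false, so (\Box p \to (p \land \Box s)) \land \Box q is false.
    At w: \Box p is false, p \land \Box s is true, so \Box p \to (p \land \Box s) is true.
      At w: \Box p requires p at every successor {u, v, w}.
        p fails at v, so \Box p is false at w.
      At w: p is true, \Box s is true, so p \land \Box s is true.
    At w: \Box q requires q at every successor {u, v, w}.
      q fails at u, so \Box q is false at w.

Yes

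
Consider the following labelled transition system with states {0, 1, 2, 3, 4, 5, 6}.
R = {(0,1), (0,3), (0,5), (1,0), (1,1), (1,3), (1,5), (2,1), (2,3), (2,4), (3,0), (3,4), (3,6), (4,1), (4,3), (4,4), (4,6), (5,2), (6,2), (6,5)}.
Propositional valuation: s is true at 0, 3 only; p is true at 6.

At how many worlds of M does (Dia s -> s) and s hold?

Let φ = (Dia s -> s) and s. Evaluate φ at each world:
  0 (successors {1, 3, 5}): φ is true.
  1 (successors {0, 1, 3, 5}): φ is false.
  2 (successors {1, 3, 4}): φ is false.
  3 (successors {0, 4, 6}): φ is true.
  4 (successors {1, 3, 4, 6}): φ is false.
  5 (successors {2}): φ is false.
  6 (successors {2, 5}): φ is false.
For instance, at 4:
  At 4: Dia s -> s is false, s is false, so (Dia s -> s) and s is false.
    At 4: Dia s is true, s is false, so Dia s -> s is false.
      At 4: Dia s requires s at some successor in {1, 3, 4, 6}.
        s holds at 3, so Dia s is true at 4.
Satisfying worlds: {0, 3}

2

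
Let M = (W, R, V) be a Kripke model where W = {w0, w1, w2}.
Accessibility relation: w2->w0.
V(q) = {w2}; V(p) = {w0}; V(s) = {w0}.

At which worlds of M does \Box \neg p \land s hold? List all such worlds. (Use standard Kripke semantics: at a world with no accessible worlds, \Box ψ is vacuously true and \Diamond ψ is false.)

Recall that \Box ψ holds at a world iff ψ holds at every accessible world, and \Diamond ψ holds iff ψ holds at some accessible world.
Let φ = \Box \neg p \land s. Evaluate φ at each world:
  w0 (successors ∅): φ is true.
  w1 (successors ∅): φ is false.
  w2 (successors {w0}): φ is false.
For instance, at w2:
  At w2: \Box \neg p is false, s is false, so \Box \neg p \land s is false.
    At w2: \Box \neg p requires \neg p at every successor {w0}.
      \neg p fails at w0, so \Box \neg p is false at w2.
Satisfying worlds: {w0}

w0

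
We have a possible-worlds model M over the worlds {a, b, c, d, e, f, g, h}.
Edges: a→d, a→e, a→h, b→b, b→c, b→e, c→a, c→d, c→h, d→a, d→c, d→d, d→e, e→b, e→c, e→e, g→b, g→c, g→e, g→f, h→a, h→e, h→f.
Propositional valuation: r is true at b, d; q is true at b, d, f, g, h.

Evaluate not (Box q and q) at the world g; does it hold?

Recall that Box ψ holds at a world iff ψ holds at every accessible world, and Dia ψ holds iff ψ holds at some accessible world.
At g: Box q and q is false, so not (Box q and q) is true.
  At g: Box q is false, q is true, so Box q and q is false.
    At g: Box q requires q at every successor {b, c, e, f}.
      q fails at c, so Box q is false at g.

Yes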